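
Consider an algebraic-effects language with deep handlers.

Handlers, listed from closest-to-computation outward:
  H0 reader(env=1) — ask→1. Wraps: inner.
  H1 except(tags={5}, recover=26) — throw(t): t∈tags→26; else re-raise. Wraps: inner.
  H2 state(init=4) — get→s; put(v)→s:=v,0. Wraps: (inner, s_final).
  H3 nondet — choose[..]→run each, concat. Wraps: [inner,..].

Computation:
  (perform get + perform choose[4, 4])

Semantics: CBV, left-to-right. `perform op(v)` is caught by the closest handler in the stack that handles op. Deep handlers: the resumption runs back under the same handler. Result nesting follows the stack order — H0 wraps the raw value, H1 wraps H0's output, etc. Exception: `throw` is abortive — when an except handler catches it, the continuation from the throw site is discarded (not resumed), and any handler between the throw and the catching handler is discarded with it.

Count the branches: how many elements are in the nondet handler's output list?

Step-by-step:
get @ H2 ⇒ 4
choose[4, 4] @ H3
  branch[0] choose=4:
    H0 returns 8
    H1 returns 8
    H2 returns (8, 4)
    H3 returns [(8, 4)]
  branch[1] choose=4:
    H0 returns 8
    H1 returns 8
    H2 returns (8, 4)
    H3 returns [(8, 4)]
= [(8, 4), (8, 4)]

Answer: 2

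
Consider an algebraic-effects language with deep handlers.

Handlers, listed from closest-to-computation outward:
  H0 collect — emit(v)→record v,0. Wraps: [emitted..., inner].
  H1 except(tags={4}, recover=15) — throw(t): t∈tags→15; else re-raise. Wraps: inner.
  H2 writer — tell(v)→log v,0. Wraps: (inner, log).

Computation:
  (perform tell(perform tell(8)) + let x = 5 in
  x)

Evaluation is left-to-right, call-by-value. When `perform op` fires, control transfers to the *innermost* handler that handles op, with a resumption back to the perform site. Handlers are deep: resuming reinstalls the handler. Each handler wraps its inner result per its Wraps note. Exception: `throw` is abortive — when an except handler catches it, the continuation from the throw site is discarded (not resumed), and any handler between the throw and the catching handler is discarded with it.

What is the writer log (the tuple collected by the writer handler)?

Answer: (8, 0)

Evaluation trace:
tell(8) @ H2 ⇒ log+=8
tell(0) @ H2 ⇒ log+=0
H0 returns [5]
H1 returns [5]
H2 returns ([5], (8, 0))
= ([5], (8, 0))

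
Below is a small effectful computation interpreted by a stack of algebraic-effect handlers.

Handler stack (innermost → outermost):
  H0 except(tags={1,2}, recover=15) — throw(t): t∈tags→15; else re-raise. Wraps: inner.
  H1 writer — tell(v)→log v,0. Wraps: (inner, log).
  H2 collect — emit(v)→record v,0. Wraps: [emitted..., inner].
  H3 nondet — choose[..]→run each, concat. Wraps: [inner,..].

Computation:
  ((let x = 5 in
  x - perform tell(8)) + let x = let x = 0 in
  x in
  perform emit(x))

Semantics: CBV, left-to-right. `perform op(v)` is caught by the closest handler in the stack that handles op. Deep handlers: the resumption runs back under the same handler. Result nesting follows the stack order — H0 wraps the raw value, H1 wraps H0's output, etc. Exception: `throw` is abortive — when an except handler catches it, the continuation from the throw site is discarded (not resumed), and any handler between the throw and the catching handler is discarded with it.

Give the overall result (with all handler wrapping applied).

Answer: [[0, (5, (8))]]

Evaluation trace:
tell(8) @ H1 ⇒ log+=8
emit(0) @ H2 ⇒ out+=0
H0 returns 5
H1 returns (5, (8))
H2 returns [0, (5, (8))]
H3 returns [[0, (5, (8))]]
= [[0, (5, (8))]]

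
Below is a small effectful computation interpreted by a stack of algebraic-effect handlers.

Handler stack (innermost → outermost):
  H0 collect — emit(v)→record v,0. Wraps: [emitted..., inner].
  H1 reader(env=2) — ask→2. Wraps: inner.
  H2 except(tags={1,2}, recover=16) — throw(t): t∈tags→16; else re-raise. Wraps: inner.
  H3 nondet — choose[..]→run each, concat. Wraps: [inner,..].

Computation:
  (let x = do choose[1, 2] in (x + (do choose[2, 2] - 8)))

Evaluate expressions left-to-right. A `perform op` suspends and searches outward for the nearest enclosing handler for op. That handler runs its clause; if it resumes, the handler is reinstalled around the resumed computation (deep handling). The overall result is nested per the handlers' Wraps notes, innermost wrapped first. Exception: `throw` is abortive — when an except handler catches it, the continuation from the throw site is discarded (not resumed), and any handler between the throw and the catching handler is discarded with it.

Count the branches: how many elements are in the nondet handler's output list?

Evaluation trace:
choose[1, 2] @ H3
  branch[0] choose=1:
    choose[2, 2] @ H3
      branch[0] choose=2:
        H0 returns [-5]
        H1 returns [-5]
        H2 returns [-5]
        H3 returns [[-5]]
      branch[1] choose=2:
        H0 returns [-5]
        H1 returns [-5]
        H2 returns [-5]
        H3 returns [[-5]]
  branch[1] choose=2:
    choose[2, 2] @ H3
      branch[0] choose=2:
        H0 returns [-4]
        H1 returns [-4]
        H2 returns [-4]
        H3 returns [[-4]]
      branch[1] choose=2:
        H0 returns [-4]
        H1 returns [-4]
        H2 returns [-4]
        H3 returns [[-4]]
= [[-5], [-5], [-4], [-4]]

Answer: 4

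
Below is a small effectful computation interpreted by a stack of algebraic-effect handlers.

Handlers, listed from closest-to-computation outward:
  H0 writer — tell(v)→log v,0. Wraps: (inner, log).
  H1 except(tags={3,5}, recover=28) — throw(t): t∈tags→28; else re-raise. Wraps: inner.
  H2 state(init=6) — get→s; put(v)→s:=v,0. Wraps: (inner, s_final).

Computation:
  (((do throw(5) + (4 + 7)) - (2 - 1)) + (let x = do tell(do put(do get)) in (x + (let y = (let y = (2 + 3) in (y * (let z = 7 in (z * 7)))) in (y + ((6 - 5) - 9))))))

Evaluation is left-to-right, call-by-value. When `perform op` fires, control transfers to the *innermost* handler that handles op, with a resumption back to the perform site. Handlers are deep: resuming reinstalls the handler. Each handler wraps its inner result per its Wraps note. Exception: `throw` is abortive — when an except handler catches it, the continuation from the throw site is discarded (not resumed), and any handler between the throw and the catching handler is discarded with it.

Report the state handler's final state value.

Answer: 6

Step-by-step:
throw(5) @ H1 caught ⇒ 28
H2 returns (28, 6)
= (28, 6)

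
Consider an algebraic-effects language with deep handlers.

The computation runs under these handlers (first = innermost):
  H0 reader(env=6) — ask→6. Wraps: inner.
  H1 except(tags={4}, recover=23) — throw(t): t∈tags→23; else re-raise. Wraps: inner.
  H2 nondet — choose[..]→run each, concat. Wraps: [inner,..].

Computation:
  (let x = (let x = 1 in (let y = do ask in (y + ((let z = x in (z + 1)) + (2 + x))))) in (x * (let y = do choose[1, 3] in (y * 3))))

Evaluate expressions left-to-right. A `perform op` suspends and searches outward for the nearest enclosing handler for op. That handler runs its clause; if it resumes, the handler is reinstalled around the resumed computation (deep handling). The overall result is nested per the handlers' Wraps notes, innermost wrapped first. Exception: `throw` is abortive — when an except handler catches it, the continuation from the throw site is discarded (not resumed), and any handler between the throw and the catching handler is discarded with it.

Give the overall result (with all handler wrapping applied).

Step-by-step:
ask @ H0 ⇒ 6
choose[1, 3] @ H2
  branch[0] choose=1:
    H0 returns 33
    H1 returns 33
    H2 returns [33]
  branch[1] choose=3:
    H0 returns 99
    H1 returns 99
    H2 returns [99]
= [33, 99]

Answer: [33, 99]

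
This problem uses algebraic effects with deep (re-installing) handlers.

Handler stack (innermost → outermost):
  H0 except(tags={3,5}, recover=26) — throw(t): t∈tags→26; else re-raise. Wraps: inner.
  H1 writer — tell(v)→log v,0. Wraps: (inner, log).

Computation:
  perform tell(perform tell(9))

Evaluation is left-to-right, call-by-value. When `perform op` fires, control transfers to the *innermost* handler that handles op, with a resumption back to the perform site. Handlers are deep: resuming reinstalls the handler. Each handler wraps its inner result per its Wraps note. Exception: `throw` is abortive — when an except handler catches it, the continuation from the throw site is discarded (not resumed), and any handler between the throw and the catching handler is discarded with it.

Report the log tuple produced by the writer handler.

Answer: (9, 0)

Evaluation trace:
tell(9) @ H1 ⇒ log+=9
tell(0) @ H1 ⇒ log+=0
H0 returns 0
H1 returns (0, (9, 0))
= (0, (9, 0))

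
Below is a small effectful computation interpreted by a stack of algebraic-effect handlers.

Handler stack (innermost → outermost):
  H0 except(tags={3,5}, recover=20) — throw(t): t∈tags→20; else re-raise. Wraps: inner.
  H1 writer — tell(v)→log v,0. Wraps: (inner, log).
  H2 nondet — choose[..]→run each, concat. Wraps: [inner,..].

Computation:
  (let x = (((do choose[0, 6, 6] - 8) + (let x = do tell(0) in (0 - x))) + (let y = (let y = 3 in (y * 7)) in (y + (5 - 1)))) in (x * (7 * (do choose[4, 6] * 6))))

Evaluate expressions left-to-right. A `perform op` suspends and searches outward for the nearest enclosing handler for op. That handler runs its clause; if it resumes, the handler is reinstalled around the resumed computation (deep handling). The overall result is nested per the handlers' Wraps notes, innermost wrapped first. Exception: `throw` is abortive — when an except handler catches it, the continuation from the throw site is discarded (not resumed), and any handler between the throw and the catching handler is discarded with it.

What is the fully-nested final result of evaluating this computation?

Answer: [(2856, (0)), (4284, (0)), (3864, (0)), (5796, (0)), (3864, (0)), (5796, (0))]

Step-by-step:
choose[0, 6, 6] @ H2
  branch[0] choose=0:
    tell(0) @ H1 ⇒ log+=0
    choose[4, 6] @ H2
      branch[0] choose=4:
        H0 returns 2856
        H1 returns (2856, (0))
        H2 returns [(2856, (0))]
      branch[1] choose=6:
        H0 returns 4284
        H1 returns (4284, (0))
        H2 returns [(4284, (0))]
  branch[1] choose=6:
    tell(0) @ H1 ⇒ log+=0
    choose[4, 6] @ H2
      branch[0] choose=4:
        H0 returns 3864
        H1 returns (3864, (0))
        H2 returns [(3864, (0))]
      branch[1] choose=6:
        H0 returns 5796
        H1 returns (5796, (0))
        H2 returns [(5796, (0))]
  branch[2] choose=6:
    tell(0) @ H1 ⇒ log+=0
    choose[4, 6] @ H2
      branch[0] choose=4:
        H0 returns 3864
        H1 returns (3864, (0))
        H2 returns [(3864, (0))]
      branch[1] choose=6:
        H0 returns 5796
        H1 returns (5796, (0))
        H2 returns [(5796, (0))]
= [(2856, (0)), (4284, (0)), (3864, (0)), (5796, (0)), (3864, (0)), (5796, (0))]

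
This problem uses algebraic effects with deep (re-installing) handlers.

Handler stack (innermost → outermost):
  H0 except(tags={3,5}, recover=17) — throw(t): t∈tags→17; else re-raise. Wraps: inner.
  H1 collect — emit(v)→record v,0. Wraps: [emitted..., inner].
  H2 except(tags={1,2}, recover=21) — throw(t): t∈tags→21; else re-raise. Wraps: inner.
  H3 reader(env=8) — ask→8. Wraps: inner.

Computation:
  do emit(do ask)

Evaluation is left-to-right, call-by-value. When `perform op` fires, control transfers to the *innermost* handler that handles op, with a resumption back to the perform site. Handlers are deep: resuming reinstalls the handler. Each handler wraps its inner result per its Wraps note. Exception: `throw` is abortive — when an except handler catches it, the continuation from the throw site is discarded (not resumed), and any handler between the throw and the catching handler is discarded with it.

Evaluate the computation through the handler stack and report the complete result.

Evaluation trace:
ask @ H3 ⇒ 8
emit(8) @ H1 ⇒ out+=8
H0 returns 0
H1 returns [8, 0]
H2 returns [8, 0]
H3 returns [8, 0]
= [8, 0]

Answer: [8, 0]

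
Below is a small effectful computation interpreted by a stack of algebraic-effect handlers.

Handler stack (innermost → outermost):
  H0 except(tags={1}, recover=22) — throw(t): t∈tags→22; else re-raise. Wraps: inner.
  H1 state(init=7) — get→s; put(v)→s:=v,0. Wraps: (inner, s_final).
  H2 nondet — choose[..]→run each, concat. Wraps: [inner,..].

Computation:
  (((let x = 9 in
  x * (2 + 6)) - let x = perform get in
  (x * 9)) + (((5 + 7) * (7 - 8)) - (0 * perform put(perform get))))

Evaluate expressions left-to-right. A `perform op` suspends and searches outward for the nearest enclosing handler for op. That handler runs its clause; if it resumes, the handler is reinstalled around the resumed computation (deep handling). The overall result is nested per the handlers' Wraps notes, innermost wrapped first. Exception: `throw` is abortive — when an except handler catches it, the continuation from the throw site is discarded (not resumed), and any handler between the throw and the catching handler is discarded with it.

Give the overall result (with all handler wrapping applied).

Evaluation trace:
get @ H1 ⇒ 7
get @ H1 ⇒ 7
put(7) @ H1 ⇒ s:=7
H0 returns -3
H1 returns (-3, 7)
H2 returns [(-3, 7)]
= [(-3, 7)]

Answer: [(-3, 7)]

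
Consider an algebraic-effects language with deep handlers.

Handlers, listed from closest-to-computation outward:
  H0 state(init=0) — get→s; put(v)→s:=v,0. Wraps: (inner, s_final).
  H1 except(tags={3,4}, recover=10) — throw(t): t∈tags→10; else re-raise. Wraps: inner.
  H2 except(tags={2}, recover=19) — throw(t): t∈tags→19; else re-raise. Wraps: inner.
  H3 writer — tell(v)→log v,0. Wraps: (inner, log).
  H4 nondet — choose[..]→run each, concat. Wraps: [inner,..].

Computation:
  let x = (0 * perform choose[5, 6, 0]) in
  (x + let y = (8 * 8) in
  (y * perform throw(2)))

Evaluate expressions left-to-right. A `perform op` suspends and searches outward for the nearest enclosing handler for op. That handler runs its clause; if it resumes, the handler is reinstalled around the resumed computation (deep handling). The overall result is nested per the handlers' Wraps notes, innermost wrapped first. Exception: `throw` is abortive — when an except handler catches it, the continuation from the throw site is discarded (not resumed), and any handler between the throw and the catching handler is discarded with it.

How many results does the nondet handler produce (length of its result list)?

Answer: 3

Working:
choose[5, 6, 0] @ H4
  branch[0] choose=5:
    throw(2) @ H1 re-raised
    throw(2) @ H2 caught ⇒ 19
    H3 returns (19, ())
    H4 returns [(19, ())]
  branch[1] choose=6:
    throw(2) @ H1 re-raised
    throw(2) @ H2 caught ⇒ 19
    H3 returns (19, ())
    H4 returns [(19, ())]
  branch[2] choose=0:
    throw(2) @ H1 re-raised
    throw(2) @ H2 caught ⇒ 19
    H3 returns (19, ())
    H4 returns [(19, ())]
= [(19, ()), (19, ()), (19, ())]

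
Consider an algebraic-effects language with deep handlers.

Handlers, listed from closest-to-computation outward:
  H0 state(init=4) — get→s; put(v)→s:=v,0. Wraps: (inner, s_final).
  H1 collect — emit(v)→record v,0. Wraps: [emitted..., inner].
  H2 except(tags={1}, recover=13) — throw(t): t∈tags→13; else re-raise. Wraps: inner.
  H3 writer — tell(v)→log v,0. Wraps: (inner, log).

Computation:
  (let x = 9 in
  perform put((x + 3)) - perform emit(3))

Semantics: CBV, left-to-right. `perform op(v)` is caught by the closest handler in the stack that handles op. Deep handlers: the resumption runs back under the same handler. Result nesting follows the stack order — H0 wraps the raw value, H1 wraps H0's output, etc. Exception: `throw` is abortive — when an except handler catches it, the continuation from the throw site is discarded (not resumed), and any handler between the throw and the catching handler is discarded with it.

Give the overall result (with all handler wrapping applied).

Answer: ([3, (0, 12)], ())

Evaluation trace:
put(12) @ H0 ⇒ s:=12
emit(3) @ H1 ⇒ out+=3
H0 returns (0, 12)
H1 returns [3, (0, 12)]
H2 returns [3, (0, 12)]
H3 returns ([3, (0, 12)], ())
= ([3, (0, 12)], ())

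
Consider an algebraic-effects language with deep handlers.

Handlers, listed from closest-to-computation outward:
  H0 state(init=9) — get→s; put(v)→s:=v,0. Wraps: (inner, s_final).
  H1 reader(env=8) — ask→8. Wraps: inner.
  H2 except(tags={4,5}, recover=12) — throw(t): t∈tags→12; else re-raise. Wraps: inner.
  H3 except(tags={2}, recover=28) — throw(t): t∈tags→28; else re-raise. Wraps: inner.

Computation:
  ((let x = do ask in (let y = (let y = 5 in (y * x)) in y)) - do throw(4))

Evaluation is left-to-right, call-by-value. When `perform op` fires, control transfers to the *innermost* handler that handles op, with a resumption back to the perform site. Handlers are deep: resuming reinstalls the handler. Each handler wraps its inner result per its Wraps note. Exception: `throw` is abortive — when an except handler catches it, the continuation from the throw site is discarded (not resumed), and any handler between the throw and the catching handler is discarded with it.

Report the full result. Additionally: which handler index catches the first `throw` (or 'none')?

Evaluation trace:
ask @ H1 ⇒ 8
throw(4) @ H2 caught ⇒ 12
H3 returns 12
= 12

Answer: 12 ; first throw caught by: H2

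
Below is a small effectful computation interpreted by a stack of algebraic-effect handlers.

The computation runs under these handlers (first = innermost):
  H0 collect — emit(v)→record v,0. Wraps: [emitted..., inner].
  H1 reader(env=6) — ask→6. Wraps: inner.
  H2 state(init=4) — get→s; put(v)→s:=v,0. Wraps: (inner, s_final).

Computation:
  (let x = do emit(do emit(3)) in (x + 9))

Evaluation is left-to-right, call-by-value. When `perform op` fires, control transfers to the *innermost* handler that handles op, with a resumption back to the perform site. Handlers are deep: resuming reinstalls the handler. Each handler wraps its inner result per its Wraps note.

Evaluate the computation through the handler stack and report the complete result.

Working:
emit(3) @ H0 ⇒ out+=3
emit(0) @ H0 ⇒ out+=0
H0 returns [3, 0, 9]
H1 returns [3, 0, 9]
H2 returns ([3, 0, 9], 4)
= ([3, 0, 9], 4)

Answer: ([3, 0, 9], 4)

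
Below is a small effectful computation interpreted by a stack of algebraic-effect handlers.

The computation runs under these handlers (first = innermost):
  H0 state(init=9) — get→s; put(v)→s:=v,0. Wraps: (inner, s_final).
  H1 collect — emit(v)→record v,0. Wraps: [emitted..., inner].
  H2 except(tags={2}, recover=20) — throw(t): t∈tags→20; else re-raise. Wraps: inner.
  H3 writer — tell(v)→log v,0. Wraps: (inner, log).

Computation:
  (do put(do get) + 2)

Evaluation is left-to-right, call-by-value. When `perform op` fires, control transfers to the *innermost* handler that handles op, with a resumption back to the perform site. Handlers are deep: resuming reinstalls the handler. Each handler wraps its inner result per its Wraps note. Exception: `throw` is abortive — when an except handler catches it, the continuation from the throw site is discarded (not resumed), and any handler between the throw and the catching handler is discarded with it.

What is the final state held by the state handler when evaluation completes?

Answer: 9

Evaluation trace:
get @ H0 ⇒ 9
put(9) @ H0 ⇒ s:=9
H0 returns (2, 9)
H1 returns [(2, 9)]
H2 returns [(2, 9)]
H3 returns ([(2, 9)], ())
= ([(2, 9)], ())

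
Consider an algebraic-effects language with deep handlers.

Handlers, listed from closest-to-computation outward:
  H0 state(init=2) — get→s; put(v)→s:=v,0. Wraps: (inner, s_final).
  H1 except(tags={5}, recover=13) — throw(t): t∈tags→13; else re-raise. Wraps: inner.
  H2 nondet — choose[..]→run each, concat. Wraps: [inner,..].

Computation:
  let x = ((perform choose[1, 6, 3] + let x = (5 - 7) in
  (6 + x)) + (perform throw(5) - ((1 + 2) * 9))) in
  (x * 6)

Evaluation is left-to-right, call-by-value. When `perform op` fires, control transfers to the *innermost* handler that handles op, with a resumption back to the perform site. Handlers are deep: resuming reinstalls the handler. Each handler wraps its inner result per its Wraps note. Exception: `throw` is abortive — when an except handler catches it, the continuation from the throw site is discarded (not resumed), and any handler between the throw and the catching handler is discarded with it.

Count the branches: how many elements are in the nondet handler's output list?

Answer: 3

Working:
choose[1, 6, 3] @ H2
  branch[0] choose=1:
    throw(5) @ H1 caught ⇒ 13
    H2 returns [13]
  branch[1] choose=6:
    throw(5) @ H1 caught ⇒ 13
    H2 returns [13]
  branch[2] choose=3:
    throw(5) @ H1 caught ⇒ 13
    H2 returns [13]
= [13, 13, 13]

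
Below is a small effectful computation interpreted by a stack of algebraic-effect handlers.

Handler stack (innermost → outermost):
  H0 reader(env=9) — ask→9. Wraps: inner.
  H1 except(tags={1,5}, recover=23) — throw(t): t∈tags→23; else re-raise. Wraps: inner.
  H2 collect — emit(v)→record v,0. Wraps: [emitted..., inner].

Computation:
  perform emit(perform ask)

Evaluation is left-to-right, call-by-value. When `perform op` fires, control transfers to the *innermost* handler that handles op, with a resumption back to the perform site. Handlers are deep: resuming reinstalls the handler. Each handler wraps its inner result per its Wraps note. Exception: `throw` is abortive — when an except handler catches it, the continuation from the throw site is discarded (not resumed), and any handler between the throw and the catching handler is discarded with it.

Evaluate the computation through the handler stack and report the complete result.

Answer: [9, 0]

Evaluation trace:
ask @ H0 ⇒ 9
emit(9) @ H2 ⇒ out+=9
H0 returns 0
H1 returns 0
H2 returns [9, 0]
= [9, 0]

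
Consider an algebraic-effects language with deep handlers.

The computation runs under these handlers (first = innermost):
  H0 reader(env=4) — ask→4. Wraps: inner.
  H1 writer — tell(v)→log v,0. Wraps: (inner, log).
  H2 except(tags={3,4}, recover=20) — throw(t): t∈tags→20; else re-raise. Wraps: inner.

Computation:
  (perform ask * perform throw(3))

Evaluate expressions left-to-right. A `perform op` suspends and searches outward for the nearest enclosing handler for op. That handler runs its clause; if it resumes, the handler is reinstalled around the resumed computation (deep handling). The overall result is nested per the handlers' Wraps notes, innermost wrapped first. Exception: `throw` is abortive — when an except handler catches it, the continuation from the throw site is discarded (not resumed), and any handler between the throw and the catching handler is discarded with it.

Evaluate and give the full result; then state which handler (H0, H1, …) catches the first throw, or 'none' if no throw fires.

Answer: 20 ; first throw caught by: H2

Working:
ask @ H0 ⇒ 4
throw(3) @ H2 caught ⇒ 20
= 20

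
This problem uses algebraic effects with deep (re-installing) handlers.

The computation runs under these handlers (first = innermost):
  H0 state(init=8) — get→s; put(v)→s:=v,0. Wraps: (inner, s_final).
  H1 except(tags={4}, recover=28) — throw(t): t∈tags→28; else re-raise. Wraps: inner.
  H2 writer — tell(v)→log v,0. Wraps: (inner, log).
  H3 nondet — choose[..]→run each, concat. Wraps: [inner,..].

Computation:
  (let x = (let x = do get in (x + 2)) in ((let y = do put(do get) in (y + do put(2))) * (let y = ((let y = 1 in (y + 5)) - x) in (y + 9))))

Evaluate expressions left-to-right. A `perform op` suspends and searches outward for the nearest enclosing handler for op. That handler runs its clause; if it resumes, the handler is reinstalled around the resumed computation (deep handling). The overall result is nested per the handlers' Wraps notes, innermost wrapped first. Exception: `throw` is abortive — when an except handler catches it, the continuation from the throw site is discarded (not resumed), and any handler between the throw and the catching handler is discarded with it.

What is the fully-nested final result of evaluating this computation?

Answer: [((0, 2), ())]

Working:
get @ H0 ⇒ 8
get @ H0 ⇒ 8
put(8) @ H0 ⇒ s:=8
put(2) @ H0 ⇒ s:=2
H0 returns (0, 2)
H1 returns (0, 2)
H2 returns ((0, 2), ())
H3 returns [((0, 2), ())]
= [((0, 2), ())]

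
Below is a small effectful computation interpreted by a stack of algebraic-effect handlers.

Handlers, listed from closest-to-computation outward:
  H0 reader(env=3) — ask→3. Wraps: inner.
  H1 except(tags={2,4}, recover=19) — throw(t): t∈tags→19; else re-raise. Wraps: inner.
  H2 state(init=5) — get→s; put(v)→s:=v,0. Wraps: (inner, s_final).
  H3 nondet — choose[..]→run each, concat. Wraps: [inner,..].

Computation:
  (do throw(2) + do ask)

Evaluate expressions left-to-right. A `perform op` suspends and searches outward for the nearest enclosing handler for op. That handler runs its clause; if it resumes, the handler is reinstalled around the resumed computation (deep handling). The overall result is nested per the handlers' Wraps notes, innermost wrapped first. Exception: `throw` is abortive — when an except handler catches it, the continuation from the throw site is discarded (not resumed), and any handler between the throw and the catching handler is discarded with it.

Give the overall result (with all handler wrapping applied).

Evaluation trace:
throw(2) @ H1 caught ⇒ 19
H2 returns (19, 5)
H3 returns [(19, 5)]
= [(19, 5)]

Answer: [(19, 5)]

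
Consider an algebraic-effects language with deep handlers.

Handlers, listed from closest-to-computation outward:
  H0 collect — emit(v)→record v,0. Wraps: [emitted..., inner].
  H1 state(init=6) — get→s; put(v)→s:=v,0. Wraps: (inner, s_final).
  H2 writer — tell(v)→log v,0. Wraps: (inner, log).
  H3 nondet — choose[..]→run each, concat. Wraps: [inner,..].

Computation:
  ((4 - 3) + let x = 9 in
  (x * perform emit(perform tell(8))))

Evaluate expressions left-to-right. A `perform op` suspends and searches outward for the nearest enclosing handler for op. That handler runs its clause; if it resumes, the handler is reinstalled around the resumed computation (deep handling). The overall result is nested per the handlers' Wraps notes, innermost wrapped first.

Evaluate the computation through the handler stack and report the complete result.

Step-by-step:
tell(8) @ H2 ⇒ log+=8
emit(0) @ H0 ⇒ out+=0
H0 returns [0, 1]
H1 returns ([0, 1], 6)
H2 returns (([0, 1], 6), (8))
H3 returns [(([0, 1], 6), (8))]
= [(([0, 1], 6), (8))]

Answer: [(([0, 1], 6), (8))]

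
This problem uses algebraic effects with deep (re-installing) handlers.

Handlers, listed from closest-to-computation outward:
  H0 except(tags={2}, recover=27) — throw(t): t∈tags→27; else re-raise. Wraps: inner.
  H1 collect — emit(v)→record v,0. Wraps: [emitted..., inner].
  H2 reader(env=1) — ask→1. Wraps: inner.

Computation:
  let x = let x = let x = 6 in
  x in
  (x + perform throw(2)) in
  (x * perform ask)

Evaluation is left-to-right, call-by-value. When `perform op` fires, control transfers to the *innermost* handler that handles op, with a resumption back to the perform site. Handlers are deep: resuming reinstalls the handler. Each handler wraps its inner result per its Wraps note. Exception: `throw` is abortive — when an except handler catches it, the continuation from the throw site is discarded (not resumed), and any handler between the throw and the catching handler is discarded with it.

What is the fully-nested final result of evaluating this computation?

Answer: [27]

Step-by-step:
throw(2) @ H0 caught ⇒ 27
H1 returns [27]
H2 returns [27]
= [27]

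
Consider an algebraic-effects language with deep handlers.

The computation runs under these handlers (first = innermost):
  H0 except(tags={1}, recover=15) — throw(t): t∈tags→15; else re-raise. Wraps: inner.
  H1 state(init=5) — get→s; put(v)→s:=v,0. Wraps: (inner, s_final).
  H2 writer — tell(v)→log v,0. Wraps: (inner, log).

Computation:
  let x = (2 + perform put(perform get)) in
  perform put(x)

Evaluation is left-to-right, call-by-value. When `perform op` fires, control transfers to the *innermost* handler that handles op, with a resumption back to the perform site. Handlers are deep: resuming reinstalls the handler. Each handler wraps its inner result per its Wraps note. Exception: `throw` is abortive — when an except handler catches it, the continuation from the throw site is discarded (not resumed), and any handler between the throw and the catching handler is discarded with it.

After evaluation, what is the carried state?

Answer: 2

Evaluation trace:
get @ H1 ⇒ 5
put(5) @ H1 ⇒ s:=5
put(2) @ H1 ⇒ s:=2
H0 returns 0
H1 returns (0, 2)
H2 returns ((0, 2), ())
= ((0, 2), ())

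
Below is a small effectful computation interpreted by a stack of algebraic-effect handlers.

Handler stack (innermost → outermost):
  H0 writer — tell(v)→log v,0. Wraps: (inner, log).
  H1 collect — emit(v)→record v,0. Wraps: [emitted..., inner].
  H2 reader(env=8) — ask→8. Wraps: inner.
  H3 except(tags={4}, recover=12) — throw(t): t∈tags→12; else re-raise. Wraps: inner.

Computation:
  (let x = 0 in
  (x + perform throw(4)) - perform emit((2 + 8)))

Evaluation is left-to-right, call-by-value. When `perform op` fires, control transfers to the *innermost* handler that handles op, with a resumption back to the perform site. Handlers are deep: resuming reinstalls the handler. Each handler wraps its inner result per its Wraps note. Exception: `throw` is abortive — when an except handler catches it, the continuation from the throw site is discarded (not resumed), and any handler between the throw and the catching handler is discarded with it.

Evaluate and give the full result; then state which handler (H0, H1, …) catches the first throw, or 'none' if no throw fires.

Evaluation trace:
throw(4) @ H3 caught ⇒ 12
= 12

Answer: 12 ; first throw caught by: H3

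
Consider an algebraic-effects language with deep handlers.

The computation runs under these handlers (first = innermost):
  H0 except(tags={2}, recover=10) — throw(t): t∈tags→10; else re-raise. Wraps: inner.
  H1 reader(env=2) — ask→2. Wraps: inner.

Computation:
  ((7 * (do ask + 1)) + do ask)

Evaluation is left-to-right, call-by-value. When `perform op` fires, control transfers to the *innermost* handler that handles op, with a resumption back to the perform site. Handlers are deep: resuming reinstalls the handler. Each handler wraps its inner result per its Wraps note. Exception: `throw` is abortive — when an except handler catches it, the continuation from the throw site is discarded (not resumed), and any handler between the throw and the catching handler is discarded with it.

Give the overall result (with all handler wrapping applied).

Step-by-step:
ask @ H1 ⇒ 2
ask @ H1 ⇒ 2
H0 returns 23
H1 returns 23
= 23

Answer: 23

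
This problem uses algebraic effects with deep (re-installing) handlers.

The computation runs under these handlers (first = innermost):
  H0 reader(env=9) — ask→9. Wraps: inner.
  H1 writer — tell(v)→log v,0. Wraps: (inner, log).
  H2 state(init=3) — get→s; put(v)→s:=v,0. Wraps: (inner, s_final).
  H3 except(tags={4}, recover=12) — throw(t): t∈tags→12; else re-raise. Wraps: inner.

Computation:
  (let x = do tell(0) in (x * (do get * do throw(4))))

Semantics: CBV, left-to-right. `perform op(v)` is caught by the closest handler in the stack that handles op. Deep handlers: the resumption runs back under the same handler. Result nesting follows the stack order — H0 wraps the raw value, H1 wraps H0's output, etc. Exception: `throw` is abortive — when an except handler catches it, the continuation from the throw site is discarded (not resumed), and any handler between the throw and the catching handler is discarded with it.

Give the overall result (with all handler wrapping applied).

Working:
tell(0) @ H1 ⇒ log+=0
get @ H2 ⇒ 3
throw(4) @ H3 caught ⇒ 12
= 12

Answer: 12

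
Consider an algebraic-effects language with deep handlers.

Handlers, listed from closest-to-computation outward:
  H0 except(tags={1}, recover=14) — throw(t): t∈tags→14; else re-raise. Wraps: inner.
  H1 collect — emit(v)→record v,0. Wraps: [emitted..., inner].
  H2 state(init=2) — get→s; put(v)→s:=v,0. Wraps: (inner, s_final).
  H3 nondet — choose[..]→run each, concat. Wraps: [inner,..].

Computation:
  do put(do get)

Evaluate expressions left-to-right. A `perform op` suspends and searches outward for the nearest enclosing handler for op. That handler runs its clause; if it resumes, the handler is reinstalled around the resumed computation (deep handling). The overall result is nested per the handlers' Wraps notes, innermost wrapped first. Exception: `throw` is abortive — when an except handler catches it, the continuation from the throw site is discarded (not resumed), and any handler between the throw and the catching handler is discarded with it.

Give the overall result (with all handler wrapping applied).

Answer: [([0], 2)]

Step-by-step:
get @ H2 ⇒ 2
put(2) @ H2 ⇒ s:=2
H0 returns 0
H1 returns [0]
H2 returns ([0], 2)
H3 returns [([0], 2)]
= [([0], 2)]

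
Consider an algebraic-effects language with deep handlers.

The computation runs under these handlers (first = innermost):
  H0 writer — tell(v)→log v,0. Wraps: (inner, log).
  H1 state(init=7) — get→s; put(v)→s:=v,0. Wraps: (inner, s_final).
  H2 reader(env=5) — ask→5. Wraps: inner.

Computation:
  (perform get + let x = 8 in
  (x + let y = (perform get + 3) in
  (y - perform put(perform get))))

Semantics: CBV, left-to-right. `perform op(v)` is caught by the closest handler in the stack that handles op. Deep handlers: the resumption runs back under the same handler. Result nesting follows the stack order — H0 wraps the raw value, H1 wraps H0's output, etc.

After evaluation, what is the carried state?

Answer: 7

Step-by-step:
get @ H1 ⇒ 7
get @ H1 ⇒ 7
get @ H1 ⇒ 7
put(7) @ H1 ⇒ s:=7
H0 returns (25, ())
H1 returns ((25, ()), 7)
H2 returns ((25, ()), 7)
= ((25, ()), 7)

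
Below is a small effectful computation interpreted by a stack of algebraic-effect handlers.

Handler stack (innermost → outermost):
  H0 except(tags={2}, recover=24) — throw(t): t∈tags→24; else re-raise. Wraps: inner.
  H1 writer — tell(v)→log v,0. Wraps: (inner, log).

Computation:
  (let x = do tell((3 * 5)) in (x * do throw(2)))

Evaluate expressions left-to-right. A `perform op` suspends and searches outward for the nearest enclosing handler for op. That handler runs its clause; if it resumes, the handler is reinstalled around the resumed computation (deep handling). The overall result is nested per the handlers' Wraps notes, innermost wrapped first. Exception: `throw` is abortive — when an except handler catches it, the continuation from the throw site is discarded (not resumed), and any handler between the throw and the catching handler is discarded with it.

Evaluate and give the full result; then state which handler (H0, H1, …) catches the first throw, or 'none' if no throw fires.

Step-by-step:
tell(15) @ H1 ⇒ log+=15
throw(2) @ H0 caught ⇒ 24
H1 returns (24, (15))
= (24, (15))

Answer: (24, (15)) ; first throw caught by: H0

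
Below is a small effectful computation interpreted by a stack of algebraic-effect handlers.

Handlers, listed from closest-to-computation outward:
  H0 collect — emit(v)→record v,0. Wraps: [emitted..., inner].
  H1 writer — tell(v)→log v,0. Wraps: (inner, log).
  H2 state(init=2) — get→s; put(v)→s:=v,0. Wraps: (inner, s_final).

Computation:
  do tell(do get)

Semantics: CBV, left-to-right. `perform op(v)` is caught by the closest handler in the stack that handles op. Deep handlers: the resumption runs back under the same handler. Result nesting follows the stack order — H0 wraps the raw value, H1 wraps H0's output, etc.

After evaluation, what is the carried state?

Answer: 2

Working:
get @ H2 ⇒ 2
tell(2) @ H1 ⇒ log+=2
H0 returns [0]
H1 returns ([0], (2))
H2 returns (([0], (2)), 2)
= (([0], (2)), 2)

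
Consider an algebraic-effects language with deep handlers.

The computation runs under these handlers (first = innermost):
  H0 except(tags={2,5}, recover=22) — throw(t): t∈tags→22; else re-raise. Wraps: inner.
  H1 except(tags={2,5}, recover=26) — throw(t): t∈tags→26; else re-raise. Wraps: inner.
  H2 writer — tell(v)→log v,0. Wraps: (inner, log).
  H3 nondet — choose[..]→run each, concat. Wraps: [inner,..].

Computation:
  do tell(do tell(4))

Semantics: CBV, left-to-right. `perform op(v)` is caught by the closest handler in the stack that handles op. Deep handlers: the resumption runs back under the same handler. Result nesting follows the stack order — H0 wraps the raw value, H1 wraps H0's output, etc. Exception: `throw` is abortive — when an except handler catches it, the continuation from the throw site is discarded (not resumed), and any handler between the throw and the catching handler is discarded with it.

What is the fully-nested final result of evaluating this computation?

Working:
tell(4) @ H2 ⇒ log+=4
tell(0) @ H2 ⇒ log+=0
H0 returns 0
H1 returns 0
H2 returns (0, (4, 0))
H3 returns [(0, (4, 0))]
= [(0, (4, 0))]

Answer: [(0, (4, 0))]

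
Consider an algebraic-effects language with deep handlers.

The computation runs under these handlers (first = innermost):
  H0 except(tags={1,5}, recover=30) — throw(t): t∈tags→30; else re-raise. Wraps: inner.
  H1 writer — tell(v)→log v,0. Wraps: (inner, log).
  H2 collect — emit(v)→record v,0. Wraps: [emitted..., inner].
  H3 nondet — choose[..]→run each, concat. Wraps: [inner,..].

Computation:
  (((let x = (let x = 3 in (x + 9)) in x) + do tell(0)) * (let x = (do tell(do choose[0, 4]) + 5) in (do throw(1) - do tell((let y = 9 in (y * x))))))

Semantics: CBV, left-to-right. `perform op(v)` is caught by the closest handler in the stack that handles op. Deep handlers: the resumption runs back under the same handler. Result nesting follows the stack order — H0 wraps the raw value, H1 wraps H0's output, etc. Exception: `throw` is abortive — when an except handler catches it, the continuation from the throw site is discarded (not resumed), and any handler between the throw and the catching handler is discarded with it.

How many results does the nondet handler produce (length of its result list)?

Answer: 2

Evaluation trace:
tell(0) @ H1 ⇒ log+=0
choose[0, 4] @ H3
  branch[0] choose=0:
    tell(0) @ H1 ⇒ log+=0
    throw(1) @ H0 caught ⇒ 30
    H1 returns (30, (0, 0))
    H2 returns [(30, (0, 0))]
    H3 returns [[(30, (0, 0))]]
  branch[1] choose=4:
    tell(4) @ H1 ⇒ log+=4
    throw(1) @ H0 caught ⇒ 30
    H1 returns (30, (0, 4))
    H2 returns [(30, (0, 4))]
    H3 returns [[(30, (0, 4))]]
= [[(30, (0, 0))], [(30, (0, 4))]]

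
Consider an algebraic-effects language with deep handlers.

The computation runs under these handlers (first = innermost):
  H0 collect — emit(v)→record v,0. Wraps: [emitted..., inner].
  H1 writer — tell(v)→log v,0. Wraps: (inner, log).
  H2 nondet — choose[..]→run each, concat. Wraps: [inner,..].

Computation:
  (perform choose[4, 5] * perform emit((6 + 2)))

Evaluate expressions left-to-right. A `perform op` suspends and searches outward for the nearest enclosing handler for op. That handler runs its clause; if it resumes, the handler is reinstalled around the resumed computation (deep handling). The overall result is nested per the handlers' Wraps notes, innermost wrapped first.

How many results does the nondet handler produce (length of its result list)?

Answer: 2

Working:
choose[4, 5] @ H2
  branch[0] choose=4:
    emit(8) @ H0 ⇒ out+=8
    H0 returns [8, 0]
    H1 returns ([8, 0], ())
    H2 returns [([8, 0], ())]
  branch[1] choose=5:
    emit(8) @ H0 ⇒ out+=8
    H0 returns [8, 0]
    H1 returns ([8, 0], ())
    H2 returns [([8, 0], ())]
= [([8, 0], ()), ([8, 0], ())]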